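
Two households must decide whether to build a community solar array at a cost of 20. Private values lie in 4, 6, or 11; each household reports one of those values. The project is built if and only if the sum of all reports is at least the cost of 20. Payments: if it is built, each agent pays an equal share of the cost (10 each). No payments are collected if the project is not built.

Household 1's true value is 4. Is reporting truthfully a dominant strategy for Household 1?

Check each profile of the others' reports and compare truth against every alternative report.
Others report (4): truth gives 0, best alternative gives 0.
Others report (6): truth gives 0, best alternative gives 0.
Others report (11): truth gives 0, best alternative gives 0.
In every case the truthful report is at least as good as any alternative, so it is a dominant strategy.

Yes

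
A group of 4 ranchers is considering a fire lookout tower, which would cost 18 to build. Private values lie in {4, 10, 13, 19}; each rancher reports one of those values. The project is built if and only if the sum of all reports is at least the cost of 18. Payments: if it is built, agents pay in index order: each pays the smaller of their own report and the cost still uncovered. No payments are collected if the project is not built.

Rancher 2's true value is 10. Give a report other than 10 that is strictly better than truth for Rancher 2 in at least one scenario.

Suppose Rancher 1 reports 4, Rancher 3 reports 4 and Rancher 4 reports 10.
Report 10: project built, pays 10, utility 10 - 10 = 0.
Report 4: project built, pays 4, utility 10 - 4 = 6.
So reporting 4 beats truth here (6 > 0).

4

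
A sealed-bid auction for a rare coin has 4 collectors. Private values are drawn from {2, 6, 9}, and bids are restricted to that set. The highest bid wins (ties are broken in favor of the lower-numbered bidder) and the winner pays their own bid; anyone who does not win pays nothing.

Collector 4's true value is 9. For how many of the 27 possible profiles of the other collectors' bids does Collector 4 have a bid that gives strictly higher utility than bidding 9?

1

Others bid (2, 2, 2): truth gives 0; bid 6 gives 3 > 0. Violating.
Others bid (2, 2, 6): truth gives 0; no alternative beats it.
Others bid (2, 2, 9): truth gives 0; no alternative beats it.
(Checking all 27 profiles: 1 has a profitable deviation, 26 do not.)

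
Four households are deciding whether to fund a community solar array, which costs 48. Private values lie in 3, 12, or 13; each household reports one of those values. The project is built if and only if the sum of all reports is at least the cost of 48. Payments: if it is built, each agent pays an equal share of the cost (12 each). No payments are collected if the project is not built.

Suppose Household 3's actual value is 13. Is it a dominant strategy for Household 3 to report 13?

Yes

Check each profile of the others' reports and compare truth against every alternative report.
Others report (12, 12, 12): truth gives 1, best alternative gives 1.
Others report (12, 12, 13): truth gives 1, best alternative gives 1.
Others report (12, 13, 12): truth gives 1, best alternative gives 1.
Others report (12, 13, 13): truth gives 1, best alternative gives 1.
Others report (13, 12, 12): truth gives 1, best alternative gives 1.
Others report (13, 12, 13): truth gives 1, best alternative gives 1.
(Remaining 21 profiles checked similarly; truth is weakly best in each.)
In every case the truthful report is at least as good as any alternative, so it is a dominant strategy.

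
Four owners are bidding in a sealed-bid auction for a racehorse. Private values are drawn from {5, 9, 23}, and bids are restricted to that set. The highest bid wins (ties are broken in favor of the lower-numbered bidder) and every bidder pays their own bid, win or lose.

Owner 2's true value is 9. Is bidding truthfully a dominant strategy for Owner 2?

No

Consider the case where Owner 1 bids 5, Owner 3 bids 5 and Owner 4 bids 23.
Truthful bid 9: loses but pays 9, utility -9.
Bid 5 instead: loses but pays 5, utility -5.
Since -5 > -9, bidding 5 is strictly better here, so truthful bidding is not dominant.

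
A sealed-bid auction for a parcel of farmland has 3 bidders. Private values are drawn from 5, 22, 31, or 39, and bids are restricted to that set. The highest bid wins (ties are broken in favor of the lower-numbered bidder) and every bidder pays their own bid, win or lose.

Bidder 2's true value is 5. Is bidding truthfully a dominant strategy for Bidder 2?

Check each profile of the others' bids and compare truth against every alternative bid.
Others bid (5, 31): truth gives -5, best alternative gives -22.
Others bid (5, 39): truth gives -5, best alternative gives -22.
Others bid (22, 5): truth gives -5, best alternative gives -22.
Others bid (22, 22): truth gives -5, best alternative gives -22.
Others bid (22, 31): truth gives -5, best alternative gives -22.
Others bid (22, 39): truth gives -5, best alternative gives -22.
(Remaining 10 profiles checked similarly; truth is weakly best in each.)
In every case the truthful bid is at least as good as any alternative, so it is a dominant strategy.

Yes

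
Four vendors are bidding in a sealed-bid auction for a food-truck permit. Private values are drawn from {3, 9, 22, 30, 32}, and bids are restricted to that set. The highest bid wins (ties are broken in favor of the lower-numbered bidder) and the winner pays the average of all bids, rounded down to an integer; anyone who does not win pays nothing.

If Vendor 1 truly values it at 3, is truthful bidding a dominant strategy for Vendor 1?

Yes

Check each profile of the others' bids and compare truth against every alternative bid.
Others bid (9, 9, 9): truth gives 0, best alternative gives -6.
Others bid (3, 9, 9): truth gives 0, best alternative gives -4.
Others bid (9, 3, 9): truth gives 0, best alternative gives -4.
Others bid (9, 9, 3): truth gives 0, best alternative gives -4.
Others bid (3, 3, 9): truth gives 0, best alternative gives -3.
Others bid (3, 9, 3): truth gives 0, best alternative gives -3.
(Remaining 119 profiles checked similarly; truth is weakly best in each.)
In every case the truthful bid is at least as good as any alternative, so it is a dominant strategy.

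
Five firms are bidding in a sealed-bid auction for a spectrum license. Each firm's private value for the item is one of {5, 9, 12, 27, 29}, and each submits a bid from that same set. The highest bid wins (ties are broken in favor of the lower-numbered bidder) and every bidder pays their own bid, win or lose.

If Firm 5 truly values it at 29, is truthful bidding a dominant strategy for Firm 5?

Consider the case where Firm 1 bids 5, Firm 2 bids 5, Firm 3 bids 5 and Firm 4 bids 5.
Truthful bid 29: wins, pays 29, utility 29 - 29 = 0.
Bid 9 instead: wins, pays 9, utility 29 - 9 = 20.
Since 20 > 0, bidding 9 is strictly better here, so truthful bidding is not dominant.

No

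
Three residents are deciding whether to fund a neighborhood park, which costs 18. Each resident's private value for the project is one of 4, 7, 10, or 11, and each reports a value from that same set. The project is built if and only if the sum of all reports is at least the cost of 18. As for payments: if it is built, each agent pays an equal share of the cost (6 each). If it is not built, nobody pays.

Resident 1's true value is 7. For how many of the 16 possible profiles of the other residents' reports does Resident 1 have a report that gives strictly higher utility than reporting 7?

1

Others report (4, 4): truth gives 0; report 10 gives 1 > 0. Violating.
Others report (4, 7): truth gives 1; no alternative beats it.
Others report (4, 10): truth gives 1; no alternative beats it.
(Checking all 16 profiles: 1 has a profitable deviation, 15 do not.)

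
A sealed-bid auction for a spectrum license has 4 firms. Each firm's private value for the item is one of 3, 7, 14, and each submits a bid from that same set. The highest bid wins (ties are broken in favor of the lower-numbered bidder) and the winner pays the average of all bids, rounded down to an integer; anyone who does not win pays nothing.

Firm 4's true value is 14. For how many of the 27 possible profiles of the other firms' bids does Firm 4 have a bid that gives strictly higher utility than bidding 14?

Others bid (3, 3, 3): truth gives 9; bid 7 gives 10 > 9. Violating.
Others bid (3, 3, 7): truth gives 8; no alternative beats it.
Others bid (3, 3, 14): truth gives 0; no alternative beats it.
(Checking all 27 profiles: 1 has a profitable deviation, 26 do not.)

1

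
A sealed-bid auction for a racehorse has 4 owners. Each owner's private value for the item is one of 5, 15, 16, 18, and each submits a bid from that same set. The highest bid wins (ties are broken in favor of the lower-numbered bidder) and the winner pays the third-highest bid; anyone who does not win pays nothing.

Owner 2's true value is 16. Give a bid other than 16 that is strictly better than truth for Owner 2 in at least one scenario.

Suppose Owner 1 bids 5, Owner 3 bids 5 and Owner 4 bids 18.
Bid 16: loses, pays 0, utility 0.
Bid 18: wins, pays 5, utility 16 - 5 = 11.
So bidding 18 beats truth here (11 > 0).

18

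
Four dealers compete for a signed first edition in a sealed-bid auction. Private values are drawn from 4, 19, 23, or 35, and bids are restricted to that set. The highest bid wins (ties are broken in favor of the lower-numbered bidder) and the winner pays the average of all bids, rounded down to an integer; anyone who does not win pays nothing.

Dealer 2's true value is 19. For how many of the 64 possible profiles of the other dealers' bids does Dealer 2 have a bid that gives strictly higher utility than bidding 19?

11

Others bid (4, 4, 23): truth gives 0; bid 23 gives 6 > 0. Violating.
Others bid (4, 19, 23): truth gives 0; bid 23 gives 2 > 0. Violating.
Others bid (4, 23, 4): truth gives 0; bid 23 gives 6 > 0. Violating.
Others bid (4, 23, 19): truth gives 0; bid 23 gives 2 > 0. Violating.
Others bid (4, 4, 4): truth gives 12; no alternative beats it.
Others bid (4, 4, 19): truth gives 8; no alternative beats it.
(Checking all 64 profiles: 11 have a profitable deviation, 53 do not.)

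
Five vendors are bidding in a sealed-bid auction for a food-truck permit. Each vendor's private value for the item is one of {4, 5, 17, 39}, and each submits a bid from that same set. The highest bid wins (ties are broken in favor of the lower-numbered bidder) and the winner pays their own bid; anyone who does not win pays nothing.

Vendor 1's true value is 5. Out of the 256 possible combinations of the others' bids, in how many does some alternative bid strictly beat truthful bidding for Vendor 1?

Others bid (4, 4, 4, 4): truth gives 0; bid 4 gives 1 > 0. Violating.
Others bid (4, 4, 4, 5): truth gives 0; no alternative beats it.
Others bid (4, 4, 4, 17): truth gives 0; no alternative beats it.
(Checking all 256 profiles: 1 has a profitable deviation, 255 do not.)

1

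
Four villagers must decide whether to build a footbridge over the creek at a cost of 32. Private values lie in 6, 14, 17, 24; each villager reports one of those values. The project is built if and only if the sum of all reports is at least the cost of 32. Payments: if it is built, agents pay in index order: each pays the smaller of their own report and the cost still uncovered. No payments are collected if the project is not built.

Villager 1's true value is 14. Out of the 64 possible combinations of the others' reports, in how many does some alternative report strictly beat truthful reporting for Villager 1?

Others report (6, 6, 14): truth gives 0; report 6 gives 8 > 0. Violating.
Others report (6, 6, 17): truth gives 0; report 6 gives 8 > 0. Violating.
Others report (6, 6, 24): truth gives 0; report 6 gives 8 > 0. Violating.
Others report (6, 14, 6): truth gives 0; report 6 gives 8 > 0. Violating.
Others report (6, 6, 6): truth gives 0; no alternative beats it.
(Checking all 64 profiles: 63 have a profitable deviation, 1 does not.)

63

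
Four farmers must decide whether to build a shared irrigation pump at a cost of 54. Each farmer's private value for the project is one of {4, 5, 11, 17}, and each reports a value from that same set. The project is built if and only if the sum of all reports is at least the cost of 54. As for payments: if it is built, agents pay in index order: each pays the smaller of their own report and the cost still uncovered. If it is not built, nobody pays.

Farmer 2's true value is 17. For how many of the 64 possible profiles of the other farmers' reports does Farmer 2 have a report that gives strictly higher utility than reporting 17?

4

Others report (11, 17, 17): truth gives 0; report 11 gives 6 > 0. Violating.
Others report (17, 11, 17): truth gives 0; report 11 gives 6 > 0. Violating.
Others report (17, 17, 11): truth gives 0; report 11 gives 6 > 0. Violating.
Others report (17, 17, 17): truth gives 0; report 4 gives 13 > 0. Violating.
Others report (4, 4, 4): truth gives 0; no alternative beats it.
Others report (4, 4, 5): truth gives 0; no alternative beats it.
(Checking all 64 profiles: 4 have a profitable deviation, 60 do not.)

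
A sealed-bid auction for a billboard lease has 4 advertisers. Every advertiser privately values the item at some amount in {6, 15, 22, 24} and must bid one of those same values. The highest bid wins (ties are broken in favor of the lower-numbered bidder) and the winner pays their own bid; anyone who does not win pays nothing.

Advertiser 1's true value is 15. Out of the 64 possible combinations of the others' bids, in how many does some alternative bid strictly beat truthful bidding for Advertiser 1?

Others bid (6, 6, 6): truth gives 0; bid 6 gives 9 > 0. Violating.
Others bid (6, 6, 15): truth gives 0; no alternative beats it.
Others bid (6, 6, 22): truth gives 0; no alternative beats it.
(Checking all 64 profiles: 1 has a profitable deviation, 63 do not.)

1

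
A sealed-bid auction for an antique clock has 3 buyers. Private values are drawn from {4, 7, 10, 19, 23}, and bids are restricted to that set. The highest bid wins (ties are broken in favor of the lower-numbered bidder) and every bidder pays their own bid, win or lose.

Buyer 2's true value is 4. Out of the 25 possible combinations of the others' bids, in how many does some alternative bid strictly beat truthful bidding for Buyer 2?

Others bid (4, 4): truth gives -4; bid 7 gives -3 > -4. Violating.
Others bid (4, 7): truth gives -4; bid 7 gives -3 > -4. Violating.
Others bid (4, 10): truth gives -4; no alternative beats it.
Others bid (4, 19): truth gives -4; no alternative beats it.
(Checking all 25 profiles: 2 have a profitable deviation, 23 do not.)

2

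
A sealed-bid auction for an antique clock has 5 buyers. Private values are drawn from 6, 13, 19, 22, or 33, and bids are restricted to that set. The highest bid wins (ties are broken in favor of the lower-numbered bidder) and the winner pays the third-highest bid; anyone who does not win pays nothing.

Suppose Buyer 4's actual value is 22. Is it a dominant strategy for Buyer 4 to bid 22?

No

Consider the case where Buyer 1 bids 6, Buyer 2 bids 6, Buyer 3 bids 6 and Buyer 5 bids 33.
Truthful bid 22: loses, pays 0, utility 0.
Bid 33 instead: wins, pays 6, utility 22 - 6 = 16.
Since 16 > 0, bidding 33 is strictly better here, so truthful bidding is not dominant.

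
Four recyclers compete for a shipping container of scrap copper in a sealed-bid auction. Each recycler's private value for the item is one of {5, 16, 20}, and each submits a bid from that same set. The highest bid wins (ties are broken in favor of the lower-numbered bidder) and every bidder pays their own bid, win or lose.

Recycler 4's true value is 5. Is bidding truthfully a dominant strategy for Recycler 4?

Yes

Check each profile of the others' bids and compare truth against every alternative bid.
Others bid (5, 5, 20): truth gives -5, best alternative gives -16.
Others bid (5, 16, 20): truth gives -5, best alternative gives -16.
Others bid (5, 20, 5): truth gives -5, best alternative gives -16.
Others bid (5, 20, 16): truth gives -5, best alternative gives -16.
Others bid (5, 20, 20): truth gives -5, best alternative gives -16.
Others bid (16, 5, 20): truth gives -5, best alternative gives -16.
(Remaining 21 profiles checked similarly; truth is weakly best in each.)
In every case the truthful bid is at least as good as any alternative, so it is a dominant strategy.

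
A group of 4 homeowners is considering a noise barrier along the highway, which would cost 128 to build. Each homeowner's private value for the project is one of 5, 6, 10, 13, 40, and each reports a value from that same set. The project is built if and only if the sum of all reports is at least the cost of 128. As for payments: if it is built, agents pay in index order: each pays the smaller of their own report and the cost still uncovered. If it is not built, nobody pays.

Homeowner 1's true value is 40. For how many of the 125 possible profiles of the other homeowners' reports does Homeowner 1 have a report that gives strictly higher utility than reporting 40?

Others report (40, 40, 40): truth gives 0; report 10 gives 30 > 0. Violating.
Others report (5, 5, 5): truth gives 0; no alternative beats it.
Others report (5, 5, 6): truth gives 0; no alternative beats it.
(Checking all 125 profiles: 1 has a profitable deviation, 124 do not.)

1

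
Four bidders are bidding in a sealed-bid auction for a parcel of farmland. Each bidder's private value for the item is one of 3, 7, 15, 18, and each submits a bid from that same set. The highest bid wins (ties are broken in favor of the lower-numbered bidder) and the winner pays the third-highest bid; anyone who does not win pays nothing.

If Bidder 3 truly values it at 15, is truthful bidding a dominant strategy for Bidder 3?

No

Consider the case where Bidder 1 bids 3, Bidder 2 bids 3 and Bidder 4 bids 18.
Truthful bid 15: loses, pays 0, utility 0.
Bid 18 instead: wins, pays 3, utility 15 - 3 = 12.
Since 12 > 0, bidding 18 is strictly better here, so truthful bidding is not dominant.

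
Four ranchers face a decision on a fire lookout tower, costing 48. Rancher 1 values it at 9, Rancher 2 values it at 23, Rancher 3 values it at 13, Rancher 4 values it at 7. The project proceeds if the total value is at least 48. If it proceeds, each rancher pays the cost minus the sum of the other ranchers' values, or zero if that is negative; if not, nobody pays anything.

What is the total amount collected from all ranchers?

Total value 52 ≥ cost 48, so it is built.
Rancher 1: others sum to 43; max(0, 48 - 43) = 5.
Rancher 2: others sum to 29; max(0, 48 - 29) = 19.
Rancher 3: others sum to 39; max(0, 48 - 39) = 9.
Rancher 4: others sum to 45; max(0, 48 - 45) = 3.
Total collected = 5 + 19 + 9 + 3 = 36.

36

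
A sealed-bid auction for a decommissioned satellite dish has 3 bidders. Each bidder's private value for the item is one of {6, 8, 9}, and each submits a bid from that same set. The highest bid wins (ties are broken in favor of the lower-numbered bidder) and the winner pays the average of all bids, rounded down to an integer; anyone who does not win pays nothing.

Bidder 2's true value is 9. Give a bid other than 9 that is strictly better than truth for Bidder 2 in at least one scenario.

8

Suppose Bidder 1 bids 6 and Bidder 3 bids 6.
Bid 9: wins, pays 7, utility 9 - 7 = 2.
Bid 8: wins, pays 6, utility 9 - 6 = 3.
So bidding 8 beats truth here (3 > 2).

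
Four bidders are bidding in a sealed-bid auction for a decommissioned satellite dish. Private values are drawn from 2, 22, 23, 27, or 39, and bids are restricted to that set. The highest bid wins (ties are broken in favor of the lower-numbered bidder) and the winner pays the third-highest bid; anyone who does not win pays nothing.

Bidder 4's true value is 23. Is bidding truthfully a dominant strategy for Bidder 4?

No

Consider the case where Bidder 1 bids 2, Bidder 2 bids 2 and Bidder 3 bids 23.
Truthful bid 23: loses, pays 0, utility 0.
Bid 27 instead: wins, pays 2, utility 23 - 2 = 21.
Since 21 > 0, bidding 27 is strictly better here, so truthful bidding is not dominant.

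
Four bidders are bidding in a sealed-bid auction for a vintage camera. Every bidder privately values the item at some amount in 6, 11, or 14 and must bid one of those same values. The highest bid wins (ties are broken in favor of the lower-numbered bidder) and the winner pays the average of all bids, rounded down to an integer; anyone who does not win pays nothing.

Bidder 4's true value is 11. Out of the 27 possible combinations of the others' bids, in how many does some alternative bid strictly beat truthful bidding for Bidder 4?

6

Others bid (6, 6, 11): truth gives 0; bid 14 gives 2 > 0. Violating.
Others bid (6, 11, 6): truth gives 0; bid 14 gives 2 > 0. Violating.
Others bid (6, 11, 11): truth gives 0; bid 14 gives 1 > 0. Violating.
Others bid (11, 6, 6): truth gives 0; bid 14 gives 2 > 0. Violating.
Others bid (6, 6, 6): truth gives 4; no alternative beats it.
Others bid (6, 6, 14): truth gives 0; no alternative beats it.
(Checking all 27 profiles: 6 have a profitable deviation, 21 do not.)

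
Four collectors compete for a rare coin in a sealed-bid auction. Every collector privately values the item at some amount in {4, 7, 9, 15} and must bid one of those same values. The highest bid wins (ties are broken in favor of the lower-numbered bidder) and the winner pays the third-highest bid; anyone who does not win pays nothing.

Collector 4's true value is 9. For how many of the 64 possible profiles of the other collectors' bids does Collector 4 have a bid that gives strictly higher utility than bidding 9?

Others bid (4, 4, 9): truth gives 0; bid 15 gives 5 > 0. Violating.
Others bid (4, 7, 9): truth gives 0; bid 15 gives 2 > 0. Violating.
Others bid (4, 9, 4): truth gives 0; bid 15 gives 5 > 0. Violating.
Others bid (4, 9, 7): truth gives 0; bid 15 gives 2 > 0. Violating.
Others bid (4, 4, 4): truth gives 5; no alternative beats it.
Others bid (4, 4, 7): truth gives 5; no alternative beats it.
(Checking all 64 profiles: 12 have a profitable deviation, 52 do not.)

12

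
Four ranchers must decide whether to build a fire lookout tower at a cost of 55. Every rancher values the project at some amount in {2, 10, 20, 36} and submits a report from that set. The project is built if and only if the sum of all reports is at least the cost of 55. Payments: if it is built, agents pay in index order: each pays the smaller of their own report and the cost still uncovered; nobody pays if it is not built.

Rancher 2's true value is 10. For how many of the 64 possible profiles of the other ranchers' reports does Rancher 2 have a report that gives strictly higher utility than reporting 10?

Others report (2, 20, 36): truth gives 0; report 2 gives 8 > 0. Violating.
Others report (2, 36, 20): truth gives 0; report 2 gives 8 > 0. Violating.
Others report (2, 36, 36): truth gives 0; report 2 gives 8 > 0. Violating.
Others report (10, 10, 36): truth gives 0; report 2 gives 8 > 0. Violating.
Others report (2, 2, 2): truth gives 0; no alternative beats it.
Others report (2, 2, 10): truth gives 0; no alternative beats it.
(Checking all 64 profiles: 29 have a profitable deviation, 35 do not.)

29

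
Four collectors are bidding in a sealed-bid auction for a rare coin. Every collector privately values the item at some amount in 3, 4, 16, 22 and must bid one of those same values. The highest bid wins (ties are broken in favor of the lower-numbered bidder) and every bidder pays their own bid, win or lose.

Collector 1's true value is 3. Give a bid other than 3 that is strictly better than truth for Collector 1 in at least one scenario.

4

Suppose Collector 2 bids 3, Collector 3 bids 3 and Collector 4 bids 4.
Bid 3: loses but pays 3, utility -3.
Bid 4: wins, pays 4, utility 3 - 4 = -1.
So bidding 4 beats truth here (-1 > -3).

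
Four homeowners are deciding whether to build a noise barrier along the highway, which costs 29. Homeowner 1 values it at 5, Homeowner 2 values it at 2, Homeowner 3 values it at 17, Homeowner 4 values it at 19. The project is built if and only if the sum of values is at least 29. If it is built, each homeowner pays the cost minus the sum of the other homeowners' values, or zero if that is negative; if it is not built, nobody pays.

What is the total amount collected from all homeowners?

Total value 43 ≥ cost 29, so it is built.
Homeowner 1: others sum to 38; max(0, 29 - 38) = 0.
Homeowner 2: others sum to 41; max(0, 29 - 41) = 0.
Homeowner 3: others sum to 26; max(0, 29 - 26) = 3.
Homeowner 4: others sum to 24; max(0, 29 - 24) = 5.
Total collected = 0 + 0 + 3 + 5 = 8.

8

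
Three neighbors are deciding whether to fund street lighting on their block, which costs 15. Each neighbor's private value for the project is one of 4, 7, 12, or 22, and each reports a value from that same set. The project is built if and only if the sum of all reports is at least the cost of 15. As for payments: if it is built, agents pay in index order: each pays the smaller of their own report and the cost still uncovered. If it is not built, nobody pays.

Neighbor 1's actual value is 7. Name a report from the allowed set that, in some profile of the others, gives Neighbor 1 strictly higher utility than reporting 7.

4

Suppose Neighbor 2 reports 4 and Neighbor 3 reports 7.
Report 7: project built, pays 7, utility 7 - 7 = 0.
Report 4: project built, pays 4, utility 7 - 4 = 3.
So reporting 4 beats truth here (3 > 0).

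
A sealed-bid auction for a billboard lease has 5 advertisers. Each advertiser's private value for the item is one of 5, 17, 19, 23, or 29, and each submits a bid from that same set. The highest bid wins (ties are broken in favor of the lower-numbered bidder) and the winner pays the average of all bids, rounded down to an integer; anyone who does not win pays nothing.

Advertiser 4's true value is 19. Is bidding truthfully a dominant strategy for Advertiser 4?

No

Consider the case where Advertiser 1 bids 5, Advertiser 2 bids 5, Advertiser 3 bids 5 and Advertiser 5 bids 17.
Truthful bid 19: wins, pays 10, utility 19 - 10 = 9.
Bid 17 instead: wins, pays 9, utility 19 - 9 = 10.
Since 10 > 9, bidding 17 is strictly better here, so truthful bidding is not dominant.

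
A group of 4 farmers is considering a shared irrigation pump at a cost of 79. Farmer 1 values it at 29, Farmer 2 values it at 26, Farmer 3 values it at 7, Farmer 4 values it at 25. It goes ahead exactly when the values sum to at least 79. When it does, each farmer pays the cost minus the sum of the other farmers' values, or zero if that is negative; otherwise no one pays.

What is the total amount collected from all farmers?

Total value 87 ≥ cost 79, so it is built.
Farmer 1: others sum to 58; max(0, 79 - 58) = 21.
Farmer 2: others sum to 61; max(0, 79 - 61) = 18.
Farmer 3: others sum to 80; max(0, 79 - 80) = 0.
Farmer 4: others sum to 62; max(0, 79 - 62) = 17.
Total collected = 21 + 18 + 0 + 17 = 56.

56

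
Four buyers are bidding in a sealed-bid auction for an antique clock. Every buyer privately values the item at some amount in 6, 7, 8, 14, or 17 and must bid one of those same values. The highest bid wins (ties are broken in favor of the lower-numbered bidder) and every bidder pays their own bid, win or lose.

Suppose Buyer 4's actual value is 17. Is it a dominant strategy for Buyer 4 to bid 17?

No

Consider the case where Buyer 1 bids 6, Buyer 2 bids 6 and Buyer 3 bids 6.
Truthful bid 17: wins, pays 17, utility 17 - 17 = 0.
Bid 7 instead: wins, pays 7, utility 17 - 7 = 10.
Since 10 > 0, bidding 7 is strictly better here, so truthful bidding is not dominant.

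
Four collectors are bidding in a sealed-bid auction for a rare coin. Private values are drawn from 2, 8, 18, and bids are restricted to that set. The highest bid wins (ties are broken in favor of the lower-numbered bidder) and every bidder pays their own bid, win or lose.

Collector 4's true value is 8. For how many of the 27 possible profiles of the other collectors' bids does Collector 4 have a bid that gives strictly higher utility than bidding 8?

Others bid (2, 2, 8): truth gives -8; bid 2 gives -2 > -8. Violating.
Others bid (2, 2, 18): truth gives -8; bid 2 gives -2 > -8. Violating.
Others bid (2, 8, 2): truth gives -8; bid 2 gives -2 > -8. Violating.
Others bid (2, 8, 8): truth gives -8; bid 2 gives -2 > -8. Violating.
Others bid (2, 2, 2): truth gives 0; no alternative beats it.
(Checking all 27 profiles: 26 have a profitable deviation, 1 does not.)

26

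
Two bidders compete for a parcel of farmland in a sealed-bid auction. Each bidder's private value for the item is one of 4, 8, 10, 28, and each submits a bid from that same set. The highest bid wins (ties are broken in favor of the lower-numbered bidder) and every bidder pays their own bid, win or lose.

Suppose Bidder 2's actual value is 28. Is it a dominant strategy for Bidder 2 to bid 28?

No

Consider the case where Bidder 1 bids 4.
Truthful bid 28: wins, pays 28, utility 28 - 28 = 0.
Bid 8 instead: wins, pays 8, utility 28 - 8 = 20.
Since 20 > 0, bidding 8 is strictly better here, so truthful bidding is not dominant.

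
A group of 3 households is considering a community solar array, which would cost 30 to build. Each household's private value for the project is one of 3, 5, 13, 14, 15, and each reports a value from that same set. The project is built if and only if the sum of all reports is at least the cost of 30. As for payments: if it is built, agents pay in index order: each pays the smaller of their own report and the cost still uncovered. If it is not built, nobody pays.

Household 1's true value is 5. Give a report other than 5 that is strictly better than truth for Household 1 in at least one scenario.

Suppose Household 2 reports 13 and Household 3 reports 14.
Report 5: project built, pays 5, utility 5 - 5 = 0.
Report 3: project built, pays 3, utility 5 - 3 = 2.
So reporting 3 beats truth here (2 > 0).

3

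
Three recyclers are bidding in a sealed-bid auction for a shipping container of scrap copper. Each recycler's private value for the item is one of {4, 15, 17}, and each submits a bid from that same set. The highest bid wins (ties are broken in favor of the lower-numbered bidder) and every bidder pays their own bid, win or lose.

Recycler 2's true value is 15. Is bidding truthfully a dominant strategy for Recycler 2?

No

Consider the case where Recycler 1 bids 4 and Recycler 3 bids 17.
Truthful bid 15: loses but pays 15, utility -15.
Bid 4 instead: loses but pays 4, utility -4.
Since -4 > -15, bidding 4 is strictly better here, so truthful bidding is not dominant.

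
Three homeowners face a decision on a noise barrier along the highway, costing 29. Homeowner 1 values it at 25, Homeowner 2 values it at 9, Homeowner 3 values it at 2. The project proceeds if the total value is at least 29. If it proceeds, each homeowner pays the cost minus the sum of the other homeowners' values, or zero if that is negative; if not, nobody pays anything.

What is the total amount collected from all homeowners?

20

Total value 36 ≥ cost 29, so it is built.
Homeowner 1: others sum to 11; max(0, 29 - 11) = 18.
Homeowner 2: others sum to 27; max(0, 29 - 27) = 2.
Homeowner 3: others sum to 34; max(0, 29 - 34) = 0.
Total collected = 18 + 2 + 0 = 20.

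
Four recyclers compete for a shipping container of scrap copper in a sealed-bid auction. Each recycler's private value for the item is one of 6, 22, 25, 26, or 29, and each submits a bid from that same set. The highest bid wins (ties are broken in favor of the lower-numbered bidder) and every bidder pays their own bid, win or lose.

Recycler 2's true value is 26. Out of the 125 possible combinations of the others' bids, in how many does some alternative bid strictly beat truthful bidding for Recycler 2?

Others bid (6, 6, 6): truth gives 0; bid 22 gives 4 > 0. Violating.
Others bid (6, 6, 22): truth gives 0; bid 22 gives 4 > 0. Violating.
Others bid (6, 6, 25): truth gives 0; bid 25 gives 1 > 0. Violating.
Others bid (6, 6, 29): truth gives -26; bid 29 gives -3 > -26. Violating.
Others bid (6, 6, 26): truth gives 0; no alternative beats it.
Others bid (6, 22, 26): truth gives 0; no alternative beats it.
(Checking all 125 profiles: 95 have a profitable deviation, 30 do not.)

95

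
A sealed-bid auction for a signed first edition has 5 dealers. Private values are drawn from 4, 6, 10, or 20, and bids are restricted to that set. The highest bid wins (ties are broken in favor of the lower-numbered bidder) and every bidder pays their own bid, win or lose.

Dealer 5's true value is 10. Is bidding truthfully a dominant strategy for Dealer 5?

No

Consider the case where Dealer 1 bids 4, Dealer 2 bids 4, Dealer 3 bids 4 and Dealer 4 bids 4.
Truthful bid 10: wins, pays 10, utility 10 - 10 = 0.
Bid 6 instead: wins, pays 6, utility 10 - 6 = 4.
Since 4 > 0, bidding 6 is strictly better here, so truthful bidding is not dominant.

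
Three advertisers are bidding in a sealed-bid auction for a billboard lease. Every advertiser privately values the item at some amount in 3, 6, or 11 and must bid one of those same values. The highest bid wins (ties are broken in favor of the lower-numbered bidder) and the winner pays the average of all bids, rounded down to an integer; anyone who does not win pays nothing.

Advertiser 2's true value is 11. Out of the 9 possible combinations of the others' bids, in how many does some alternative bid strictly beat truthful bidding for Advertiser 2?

2

Others bid (3, 3): truth gives 6; bid 6 gives 7 > 6. Violating.
Others bid (3, 6): truth gives 5; bid 6 gives 6 > 5. Violating.
Others bid (3, 11): truth gives 3; no alternative beats it.
Others bid (6, 3): truth gives 5; no alternative beats it.
(Checking all 9 profiles: 2 have a profitable deviation, 7 do not.)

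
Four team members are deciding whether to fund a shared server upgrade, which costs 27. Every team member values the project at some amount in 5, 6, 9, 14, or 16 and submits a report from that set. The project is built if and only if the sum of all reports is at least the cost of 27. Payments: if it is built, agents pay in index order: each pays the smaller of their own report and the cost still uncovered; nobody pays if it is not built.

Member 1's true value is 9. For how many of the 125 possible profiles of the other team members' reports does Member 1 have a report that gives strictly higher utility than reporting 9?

108

Others report (5, 5, 14): truth gives 0; report 5 gives 4 > 0. Violating.
Others report (5, 5, 16): truth gives 0; report 5 gives 4 > 0. Violating.
Others report (5, 6, 14): truth gives 0; report 5 gives 4 > 0. Violating.
Others report (5, 6, 16): truth gives 0; report 5 gives 4 > 0. Violating.
Others report (5, 5, 5): truth gives 0; no alternative beats it.
Others report (5, 5, 6): truth gives 0; no alternative beats it.
(Checking all 125 profiles: 108 have a profitable deviation, 17 do not.)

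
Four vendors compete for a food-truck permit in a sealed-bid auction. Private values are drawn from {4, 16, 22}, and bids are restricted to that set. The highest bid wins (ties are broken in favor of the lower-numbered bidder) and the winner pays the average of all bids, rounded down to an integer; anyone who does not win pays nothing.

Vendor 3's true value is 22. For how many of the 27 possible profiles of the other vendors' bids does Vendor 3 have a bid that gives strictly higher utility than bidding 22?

2

Others bid (4, 4, 4): truth gives 14; bid 16 gives 15 > 14. Violating.
Others bid (4, 4, 16): truth gives 11; bid 16 gives 12 > 11. Violating.
Others bid (4, 4, 22): truth gives 9; no alternative beats it.
Others bid (4, 16, 4): truth gives 11; no alternative beats it.
(Checking all 27 profiles: 2 have a profitable deviation, 25 do not.)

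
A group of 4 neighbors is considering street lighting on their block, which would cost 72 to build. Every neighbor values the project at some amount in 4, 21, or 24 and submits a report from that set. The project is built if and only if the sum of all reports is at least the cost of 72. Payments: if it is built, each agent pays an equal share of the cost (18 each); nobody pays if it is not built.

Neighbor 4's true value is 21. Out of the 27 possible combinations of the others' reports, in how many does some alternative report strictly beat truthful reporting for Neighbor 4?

Others report (4, 21, 24): truth gives 0; report 24 gives 3 > 0. Violating.
Others report (4, 24, 21): truth gives 0; report 24 gives 3 > 0. Violating.
Others report (21, 4, 24): truth gives 0; report 24 gives 3 > 0. Violating.
Others report (21, 24, 4): truth gives 0; report 24 gives 3 > 0. Violating.
Others report (4, 4, 4): truth gives 0; no alternative beats it.
Others report (4, 4, 21): truth gives 0; no alternative beats it.
(Checking all 27 profiles: 6 have a profitable deviation, 21 do not.)

6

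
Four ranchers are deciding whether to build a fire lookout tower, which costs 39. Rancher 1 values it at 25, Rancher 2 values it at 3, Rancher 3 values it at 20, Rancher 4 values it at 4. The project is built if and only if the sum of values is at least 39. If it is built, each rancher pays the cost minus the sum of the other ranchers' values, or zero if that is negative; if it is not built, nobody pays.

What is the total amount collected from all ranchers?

Total value 52 ≥ cost 39, so it is built.
Rancher 1: others sum to 27; max(0, 39 - 27) = 12.
Rancher 2: others sum to 49; max(0, 39 - 49) = 0.
Rancher 3: others sum to 32; max(0, 39 - 32) = 7.
Rancher 4: others sum to 48; max(0, 39 - 48) = 0.
Total collected = 12 + 0 + 7 + 0 = 19.

19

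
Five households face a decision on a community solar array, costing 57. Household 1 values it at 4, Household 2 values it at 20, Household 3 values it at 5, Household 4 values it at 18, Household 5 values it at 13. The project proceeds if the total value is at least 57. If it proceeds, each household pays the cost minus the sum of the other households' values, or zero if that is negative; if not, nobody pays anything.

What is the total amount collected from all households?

Total value 60 ≥ cost 57, so it is built.
Household 1: others sum to 56; max(0, 57 - 56) = 1.
Household 2: others sum to 40; max(0, 57 - 40) = 17.
Household 3: others sum to 55; max(0, 57 - 55) = 2.
Household 4: others sum to 42; max(0, 57 - 42) = 15.
Household 5: others sum to 47; max(0, 57 - 47) = 10.
Total collected = 1 + 17 + 2 + 15 + 10 = 45.

45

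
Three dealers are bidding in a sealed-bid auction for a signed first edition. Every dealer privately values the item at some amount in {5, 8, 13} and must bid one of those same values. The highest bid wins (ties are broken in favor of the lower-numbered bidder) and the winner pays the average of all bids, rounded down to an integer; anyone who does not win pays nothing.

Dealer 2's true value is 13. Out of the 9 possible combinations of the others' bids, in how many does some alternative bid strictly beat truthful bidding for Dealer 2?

2

Others bid (5, 5): truth gives 6; bid 8 gives 7 > 6. Violating.
Others bid (5, 8): truth gives 5; bid 8 gives 6 > 5. Violating.
Others bid (5, 13): truth gives 3; no alternative beats it.
Others bid (8, 5): truth gives 5; no alternative beats it.
(Checking all 9 profiles: 2 have a profitable deviation, 7 do not.)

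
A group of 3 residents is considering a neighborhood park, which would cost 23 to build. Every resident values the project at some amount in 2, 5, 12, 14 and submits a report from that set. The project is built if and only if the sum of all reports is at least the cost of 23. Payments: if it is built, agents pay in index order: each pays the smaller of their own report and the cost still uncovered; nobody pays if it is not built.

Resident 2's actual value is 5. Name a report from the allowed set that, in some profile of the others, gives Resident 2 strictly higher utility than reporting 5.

2

Suppose Resident 1 reports 12 and Resident 3 reports 12.
Report 5: project built, pays 5, utility 5 - 5 = 0.
Report 2: project built, pays 2, utility 5 - 2 = 3.
So reporting 2 beats truth here (3 > 0).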